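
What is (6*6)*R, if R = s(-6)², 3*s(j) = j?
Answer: 144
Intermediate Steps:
s(j) = j/3
R = 4 (R = ((⅓)*(-6))² = (-2)² = 4)
(6*6)*R = (6*6)*4 = 36*4 = 144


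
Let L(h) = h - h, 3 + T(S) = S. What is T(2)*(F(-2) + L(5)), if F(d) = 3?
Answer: -3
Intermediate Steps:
T(S) = -3 + S
L(h) = 0
T(2)*(F(-2) + L(5)) = (-3 + 2)*(3 + 0) = -1*3 = -3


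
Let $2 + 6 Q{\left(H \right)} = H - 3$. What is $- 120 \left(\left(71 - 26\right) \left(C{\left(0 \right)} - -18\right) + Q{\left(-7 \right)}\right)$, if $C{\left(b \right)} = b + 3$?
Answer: $-113160$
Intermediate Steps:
$C{\left(b \right)} = 3 + b$
$Q{\left(H \right)} = - \frac{5}{6} + \frac{H}{6}$ ($Q{\left(H \right)} = - \frac{1}{3} + \frac{H - 3}{6} = - \frac{1}{3} + \frac{-3 + H}{6} = - \frac{1}{3} + \left(- \frac{1}{2} + \frac{H}{6}\right) = - \frac{5}{6} + \frac{H}{6}$)
$- 120 \left(\left(71 - 26\right) \left(C{\left(0 \right)} - -18\right) + Q{\left(-7 \right)}\right) = - 120 \left(\left(71 - 26\right) \left(\left(3 + 0\right) - -18\right) + \left(- \frac{5}{6} + \frac{1}{6} \left(-7\right)\right)\right) = - 120 \left(45 \left(3 + \left(-13 + 31\right)\right) - 2\right) = - 120 \left(45 \left(3 + 18\right) - 2\right) = - 120 \left(45 \cdot 21 - 2\right) = - 120 \left(945 - 2\right) = \left(-120\right) 943 = -113160$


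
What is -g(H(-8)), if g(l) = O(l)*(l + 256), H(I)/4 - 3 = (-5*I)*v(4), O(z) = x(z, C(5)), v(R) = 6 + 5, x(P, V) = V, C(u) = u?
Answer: -10140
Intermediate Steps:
v(R) = 11
O(z) = 5
H(I) = 12 - 220*I (H(I) = 12 + 4*(-5*I*11) = 12 + 4*(-55*I) = 12 - 220*I)
g(l) = 1280 + 5*l (g(l) = 5*(l + 256) = 5*(256 + l) = 1280 + 5*l)
-g(H(-8)) = -(1280 + 5*(12 - 220*(-8))) = -(1280 + 5*(12 + 1760)) = -(1280 + 5*1772) = -(1280 + 8860) = -1*10140 = -10140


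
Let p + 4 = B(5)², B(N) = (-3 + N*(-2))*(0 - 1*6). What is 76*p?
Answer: 462080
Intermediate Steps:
B(N) = 18 + 12*N (B(N) = (-3 - 2*N)*(0 - 6) = (-3 - 2*N)*(-6) = 18 + 12*N)
p = 6080 (p = -4 + (18 + 12*5)² = -4 + (18 + 60)² = -4 + 78² = -4 + 6084 = 6080)
76*p = 76*6080 = 462080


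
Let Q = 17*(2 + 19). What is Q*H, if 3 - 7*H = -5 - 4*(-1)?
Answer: 204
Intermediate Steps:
Q = 357 (Q = 17*21 = 357)
H = 4/7 (H = 3/7 - (-5 - 4*(-1))/7 = 3/7 - (-5 + 4)/7 = 3/7 - ⅐*(-1) = 3/7 + ⅐ = 4/7 ≈ 0.57143)
Q*H = 357*(4/7) = 204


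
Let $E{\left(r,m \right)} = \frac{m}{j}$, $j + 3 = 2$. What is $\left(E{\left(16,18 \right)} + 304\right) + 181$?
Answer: $467$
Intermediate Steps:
$j = -1$ ($j = -3 + 2 = -1$)
$E{\left(r,m \right)} = - m$ ($E{\left(r,m \right)} = \frac{m}{-1} = m \left(-1\right) = - m$)
$\left(E{\left(16,18 \right)} + 304\right) + 181 = \left(\left(-1\right) 18 + 304\right) + 181 = \left(-18 + 304\right) + 181 = 286 + 181 = 467$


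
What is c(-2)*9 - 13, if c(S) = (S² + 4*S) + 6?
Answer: 5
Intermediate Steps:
c(S) = 6 + S² + 4*S
c(-2)*9 - 13 = (6 + (-2)² + 4*(-2))*9 - 13 = (6 + 4 - 8)*9 - 13 = 2*9 - 13 = 18 - 13 = 5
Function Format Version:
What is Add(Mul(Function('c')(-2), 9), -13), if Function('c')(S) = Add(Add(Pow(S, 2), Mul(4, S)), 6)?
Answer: 5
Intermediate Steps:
Function('c')(S) = Add(6, Pow(S, 2), Mul(4, S))
Add(Mul(Function('c')(-2), 9), -13) = Add(Mul(Add(6, Pow(-2, 2), Mul(4, -2)), 9), -13) = Add(Mul(Add(6, 4, -8), 9), -13) = Add(Mul(2, 9), -13) = Add(18, -13) = 5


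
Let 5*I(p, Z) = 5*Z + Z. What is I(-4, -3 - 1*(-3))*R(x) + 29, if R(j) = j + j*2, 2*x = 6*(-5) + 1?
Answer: 29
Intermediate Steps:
x = -29/2 (x = (6*(-5) + 1)/2 = (-30 + 1)/2 = (½)*(-29) = -29/2 ≈ -14.500)
R(j) = 3*j (R(j) = j + 2*j = 3*j)
I(p, Z) = 6*Z/5 (I(p, Z) = (5*Z + Z)/5 = (6*Z)/5 = 6*Z/5)
I(-4, -3 - 1*(-3))*R(x) + 29 = (6*(-3 - 1*(-3))/5)*(3*(-29/2)) + 29 = (6*(-3 + 3)/5)*(-87/2) + 29 = ((6/5)*0)*(-87/2) + 29 = 0*(-87/2) + 29 = 0 + 29 = 29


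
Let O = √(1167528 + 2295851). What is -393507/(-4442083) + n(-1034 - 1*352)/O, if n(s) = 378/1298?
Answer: 393507/4442083 + 189*√3463379/2247732971 ≈ 0.088743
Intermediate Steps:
n(s) = 189/649 (n(s) = 378*(1/1298) = 189/649)
O = √3463379 ≈ 1861.0
-393507/(-4442083) + n(-1034 - 1*352)/O = -393507/(-4442083) + 189/(649*(√3463379)) = -393507*(-1/4442083) + 189*(√3463379/3463379)/649 = 393507/4442083 + 189*√3463379/2247732971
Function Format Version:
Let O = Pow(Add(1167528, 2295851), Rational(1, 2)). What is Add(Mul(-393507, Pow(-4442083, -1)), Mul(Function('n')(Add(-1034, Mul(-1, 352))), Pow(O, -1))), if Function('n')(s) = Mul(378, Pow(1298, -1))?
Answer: Add(Rational(393507, 4442083), Mul(Rational(189, 2247732971), Pow(3463379, Rational(1, 2)))) ≈ 0.088743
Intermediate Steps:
Function('n')(s) = Rational(189, 649) (Function('n')(s) = Mul(378, Rational(1, 1298)) = Rational(189, 649))
O = Pow(3463379, Rational(1, 2)) ≈ 1861.0
Add(Mul(-393507, Pow(-4442083, -1)), Mul(Function('n')(Add(-1034, Mul(-1, 352))), Pow(O, -1))) = Add(Mul(-393507, Pow(-4442083, -1)), Mul(Rational(189, 649), Pow(Pow(3463379, Rational(1, 2)), -1))) = Add(Mul(-393507, Rational(-1, 4442083)), Mul(Rational(189, 649), Mul(Rational(1, 3463379), Pow(3463379, Rational(1, 2))))) = Add(Rational(393507, 4442083), Mul(Rational(189, 2247732971), Pow(3463379, Rational(1, 2))))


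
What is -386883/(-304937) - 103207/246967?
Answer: 64075700902/75309376079 ≈ 0.85083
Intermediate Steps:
-386883/(-304937) - 103207/246967 = -386883*(-1/304937) - 103207*1/246967 = 386883/304937 - 103207/246967 = 64075700902/75309376079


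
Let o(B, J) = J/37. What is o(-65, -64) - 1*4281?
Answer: -158461/37 ≈ -4282.7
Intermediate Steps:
o(B, J) = J/37 (o(B, J) = J*(1/37) = J/37)
o(-65, -64) - 1*4281 = (1/37)*(-64) - 1*4281 = -64/37 - 4281 = -158461/37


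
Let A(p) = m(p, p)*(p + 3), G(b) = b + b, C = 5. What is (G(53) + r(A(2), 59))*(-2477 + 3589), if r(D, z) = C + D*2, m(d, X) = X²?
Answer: 167912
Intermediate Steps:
G(b) = 2*b
A(p) = p²*(3 + p) (A(p) = p²*(p + 3) = p²*(3 + p))
r(D, z) = 5 + 2*D (r(D, z) = 5 + D*2 = 5 + 2*D)
(G(53) + r(A(2), 59))*(-2477 + 3589) = (2*53 + (5 + 2*(2²*(3 + 2))))*(-2477 + 3589) = (106 + (5 + 2*(4*5)))*1112 = (106 + (5 + 2*20))*1112 = (106 + (5 + 40))*1112 = (106 + 45)*1112 = 151*1112 = 167912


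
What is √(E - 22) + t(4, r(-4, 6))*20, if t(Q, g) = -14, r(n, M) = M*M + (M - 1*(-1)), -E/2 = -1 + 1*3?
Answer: -280 + I*√26 ≈ -280.0 + 5.099*I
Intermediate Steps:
E = -4 (E = -2*(-1 + 1*3) = -2*(-1 + 3) = -2*2 = -4)
r(n, M) = 1 + M + M² (r(n, M) = M² + (M + 1) = M² + (1 + M) = 1 + M + M²)
√(E - 22) + t(4, r(-4, 6))*20 = √(-4 - 22) - 14*20 = √(-26) - 280 = I*√26 - 280 = -280 + I*√26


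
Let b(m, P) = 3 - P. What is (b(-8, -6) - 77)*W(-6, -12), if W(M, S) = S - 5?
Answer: 1156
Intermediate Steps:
W(M, S) = -5 + S
(b(-8, -6) - 77)*W(-6, -12) = ((3 - 1*(-6)) - 77)*(-5 - 12) = ((3 + 6) - 77)*(-17) = (9 - 77)*(-17) = -68*(-17) = 1156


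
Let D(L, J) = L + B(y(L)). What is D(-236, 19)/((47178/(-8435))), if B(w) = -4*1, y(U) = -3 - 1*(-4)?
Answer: 337400/7863 ≈ 42.910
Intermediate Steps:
y(U) = 1 (y(U) = -3 + 4 = 1)
B(w) = -4
D(L, J) = -4 + L (D(L, J) = L - 4 = -4 + L)
D(-236, 19)/((47178/(-8435))) = (-4 - 236)/((47178/(-8435))) = -240/(47178*(-1/8435)) = -240/(-47178/8435) = -240*(-8435/47178) = 337400/7863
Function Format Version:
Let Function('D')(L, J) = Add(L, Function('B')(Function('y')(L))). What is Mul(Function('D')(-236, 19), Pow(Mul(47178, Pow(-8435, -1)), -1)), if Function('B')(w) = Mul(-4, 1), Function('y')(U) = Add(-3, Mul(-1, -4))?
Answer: Rational(337400, 7863) ≈ 42.910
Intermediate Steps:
Function('y')(U) = 1 (Function('y')(U) = Add(-3, 4) = 1)
Function('B')(w) = -4
Function('D')(L, J) = Add(-4, L) (Function('D')(L, J) = Add(L, -4) = Add(-4, L))
Mul(Function('D')(-236, 19), Pow(Mul(47178, Pow(-8435, -1)), -1)) = Mul(Add(-4, -236), Pow(Mul(47178, Pow(-8435, -1)), -1)) = Mul(-240, Pow(Mul(47178, Rational(-1, 8435)), -1)) = Mul(-240, Pow(Rational(-47178, 8435), -1)) = Mul(-240, Rational(-8435, 47178)) = Rational(337400, 7863)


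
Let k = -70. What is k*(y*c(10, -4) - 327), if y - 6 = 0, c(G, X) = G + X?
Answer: 20370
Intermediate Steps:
y = 6 (y = 6 + 0 = 6)
k*(y*c(10, -4) - 327) = -70*(6*(10 - 4) - 327) = -70*(6*6 - 327) = -70*(36 - 327) = -70*(-291) = 20370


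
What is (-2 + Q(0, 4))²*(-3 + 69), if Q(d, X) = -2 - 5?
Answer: 5346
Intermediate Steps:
Q(d, X) = -7
(-2 + Q(0, 4))²*(-3 + 69) = (-2 - 7)²*(-3 + 69) = (-9)²*66 = 81*66 = 5346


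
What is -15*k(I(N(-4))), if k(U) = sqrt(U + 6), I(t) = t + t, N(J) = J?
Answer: -15*I*sqrt(2) ≈ -21.213*I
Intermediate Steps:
I(t) = 2*t
k(U) = sqrt(6 + U)
-15*k(I(N(-4))) = -15*sqrt(6 + 2*(-4)) = -15*sqrt(6 - 8) = -15*I*sqrt(2)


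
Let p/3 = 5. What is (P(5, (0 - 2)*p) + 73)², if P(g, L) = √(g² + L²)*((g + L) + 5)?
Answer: 375329 - 14600*√37 ≈ 2.8652e+5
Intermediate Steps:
p = 15 (p = 3*5 = 15)
P(g, L) = √(L² + g²)*(5 + L + g) (P(g, L) = √(L² + g²)*((L + g) + 5) = √(L² + g²)*(5 + L + g))
(P(5, (0 - 2)*p) + 73)² = (√(((0 - 2)*15)² + 5²)*(5 + (0 - 2)*15 + 5) + 73)² = (√((-2*15)² + 25)*(5 - 2*15 + 5) + 73)² = (√((-30)² + 25)*(5 - 30 + 5) + 73)² = (√(900 + 25)*(-20) + 73)² = (√925*(-20) + 73)² = ((5*√37)*(-20) + 73)² = (-100*√37 + 73)² = (73 - 100*√37)²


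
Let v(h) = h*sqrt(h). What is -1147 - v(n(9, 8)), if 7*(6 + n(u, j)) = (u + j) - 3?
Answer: -1147 + 8*I ≈ -1147.0 + 8.0*I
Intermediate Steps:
n(u, j) = -45/7 + j/7 + u/7 (n(u, j) = -6 + ((u + j) - 3)/7 = -6 + ((j + u) - 3)/7 = -6 + (-3 + j + u)/7 = -6 + (-3/7 + j/7 + u/7) = -45/7 + j/7 + u/7)
v(h) = h**(3/2)
-1147 - v(n(9, 8)) = -1147 - (-45/7 + (1/7)*8 + (1/7)*9)**(3/2) = -1147 - (-45/7 + 8/7 + 9/7)**(3/2) = -1147 - (-4)**(3/2) = -1147 - (-8)*I = -1147 + 8*I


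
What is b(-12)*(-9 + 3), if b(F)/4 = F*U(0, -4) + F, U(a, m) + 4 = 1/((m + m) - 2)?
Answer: -4464/5 ≈ -892.80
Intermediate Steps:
U(a, m) = -4 + 1/(-2 + 2*m) (U(a, m) = -4 + 1/((m + m) - 2) = -4 + 1/(2*m - 2) = -4 + 1/(-2 + 2*m))
b(F) = -62*F/5 (b(F) = 4*(F*((9 - 8*(-4))/(2*(-1 - 4))) + F) = 4*(F*((½)*(9 + 32)/(-5)) + F) = 4*(F*((½)*(-⅕)*41) + F) = 4*(F*(-41/10) + F) = 4*(-41*F/10 + F) = 4*(-31*F/10) = -62*F/5)
b(-12)*(-9 + 3) = (-62/5*(-12))*(-9 + 3) = (744/5)*(-6) = -4464/5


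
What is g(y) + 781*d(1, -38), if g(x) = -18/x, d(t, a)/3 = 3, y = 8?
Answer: 28107/4 ≈ 7026.8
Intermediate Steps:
d(t, a) = 9 (d(t, a) = 3*3 = 9)
g(y) + 781*d(1, -38) = -18/8 + 781*9 = -18*1/8 + 7029 = -9/4 + 7029 = 28107/4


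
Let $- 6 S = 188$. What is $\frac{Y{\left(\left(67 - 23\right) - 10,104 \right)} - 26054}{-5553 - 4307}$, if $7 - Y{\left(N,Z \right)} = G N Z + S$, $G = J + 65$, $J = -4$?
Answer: $\frac{8531}{348} \approx 24.514$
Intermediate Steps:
$S = - \frac{94}{3}$ ($S = \left(- \frac{1}{6}\right) 188 = - \frac{94}{3} \approx -31.333$)
$G = 61$ ($G = -4 + 65 = 61$)
$Y{\left(N,Z \right)} = \frac{115}{3} - 61 N Z$ ($Y{\left(N,Z \right)} = 7 - \left(61 N Z - \frac{94}{3}\right) = 7 - \left(- \frac{94}{3} + 61 N Z\right) = \frac{115}{3} - 61 N Z$)
$\frac{Y{\left(\left(67 - 23\right) - 10,104 \right)} - 26054}{-5553 - 4307} = \frac{\left(\frac{115}{3} - 61 \left(\left(67 - 23\right) - 10\right) 104\right) - 26054}{-5553 - 4307} = \frac{\left(\frac{115}{3} - 61 \left(44 - 10\right) 104\right) - 26054}{-9860} = \left(\left(\frac{115}{3} - 2074 \cdot 104\right) - 26054\right) \left(- \frac{1}{9860}\right) = \left(\left(\frac{115}{3} - 215696\right) - 26054\right) \left(- \frac{1}{9860}\right) = \left(- \frac{646973}{3} - 26054\right) \left(- \frac{1}{9860}\right) = \left(- \frac{725135}{3}\right) \left(- \frac{1}{9860}\right) = \frac{8531}{348}$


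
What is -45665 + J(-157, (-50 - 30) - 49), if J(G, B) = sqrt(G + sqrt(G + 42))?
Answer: -45665 + sqrt(-157 + I*sqrt(115)) ≈ -45665.0 + 12.537*I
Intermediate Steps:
J(G, B) = sqrt(G + sqrt(42 + G))
-45665 + J(-157, (-50 - 30) - 49) = -45665 + sqrt(-157 + sqrt(42 - 157)) = -45665 + sqrt(-157 + sqrt(-115)) = -45665 + sqrt(-157 + I*sqrt(115))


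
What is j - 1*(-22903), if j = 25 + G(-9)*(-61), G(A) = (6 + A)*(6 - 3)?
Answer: 23477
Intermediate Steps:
G(A) = 18 + 3*A (G(A) = (6 + A)*3 = 18 + 3*A)
j = 574 (j = 25 + (18 + 3*(-9))*(-61) = 25 + (18 - 27)*(-61) = 25 - 9*(-61) = 25 + 549 = 574)
j - 1*(-22903) = 574 - 1*(-22903) = 574 + 22903 = 23477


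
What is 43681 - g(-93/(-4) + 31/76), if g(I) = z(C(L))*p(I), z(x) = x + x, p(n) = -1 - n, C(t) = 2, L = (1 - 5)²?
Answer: 831813/19 ≈ 43780.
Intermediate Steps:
L = 16 (L = (-4)² = 16)
z(x) = 2*x
g(I) = -4 - 4*I (g(I) = (2*2)*(-1 - I) = 4*(-1 - I) = -4 - 4*I)
43681 - g(-93/(-4) + 31/76) = 43681 - (-4 - 4*(-93/(-4) + 31/76)) = 43681 - (-4 - 4*(-93*(-¼) + 31*(1/76))) = 43681 - (-4 - 4*(93/4 + 31/76)) = 43681 - (-4 - 4*899/38) = 43681 - (-4 - 1798/19) = 43681 - 1*(-1874/19) = 43681 + 1874/19 = 831813/19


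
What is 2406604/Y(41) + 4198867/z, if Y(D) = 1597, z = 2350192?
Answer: 5662687058567/3753256624 ≈ 1508.7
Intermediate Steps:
2406604/Y(41) + 4198867/z = 2406604/1597 + 4198867/2350192 = 5662687058567/3753256624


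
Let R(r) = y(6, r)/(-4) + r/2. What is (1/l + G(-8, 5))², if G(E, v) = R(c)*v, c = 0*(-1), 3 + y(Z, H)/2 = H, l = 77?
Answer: 1338649/23716 ≈ 56.445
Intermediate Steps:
y(Z, H) = -6 + 2*H
c = 0
R(r) = 3/2 (R(r) = (-6 + 2*r)/(-4) + r/2 = (-6 + 2*r)*(-¼) + r*(½) = (3/2 - r/2) + r/2 = 3/2)
G(E, v) = 3*v/2
(1/l + G(-8, 5))² = (1/77 + (3/2)*5)² = (1/77 + 15/2)² = (1157/154)² = 1338649/23716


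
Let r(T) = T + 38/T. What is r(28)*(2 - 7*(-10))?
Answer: 14796/7 ≈ 2113.7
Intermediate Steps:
r(28)*(2 - 7*(-10)) = (28 + 38/28)*(2 - 7*(-10)) = (28 + 38*(1/28))*(2 + 70) = (28 + 19/14)*72 = (411/14)*72 = 14796/7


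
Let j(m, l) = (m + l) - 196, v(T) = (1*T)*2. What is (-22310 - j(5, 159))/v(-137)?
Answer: 11139/137 ≈ 81.307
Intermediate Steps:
v(T) = 2*T (v(T) = T*2 = 2*T)
j(m, l) = -196 + l + m (j(m, l) = (l + m) - 196 = -196 + l + m)
(-22310 - j(5, 159))/v(-137) = (-22310 - (-196 + 159 + 5))/((2*(-137))) = (-22310 - 1*(-32))/(-274) = (-22310 + 32)*(-1/274) = -22278*(-1/274) = 11139/137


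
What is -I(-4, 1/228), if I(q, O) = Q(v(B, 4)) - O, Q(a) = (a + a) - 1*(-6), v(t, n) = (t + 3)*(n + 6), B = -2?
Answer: -5927/228 ≈ -25.996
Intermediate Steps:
v(t, n) = (3 + t)*(6 + n)
Q(a) = 6 + 2*a (Q(a) = 2*a + 6 = 6 + 2*a)
I(q, O) = 26 - O (I(q, O) = (6 + 2*(18 + 3*4 + 6*(-2) + 4*(-2))) - O = (6 + 2*(18 + 12 - 12 - 8)) - O = (6 + 2*10) - O = (6 + 20) - O = 26 - O)
-I(-4, 1/228) = -(26 - 1/228) = -1*5927/228 = -5927/228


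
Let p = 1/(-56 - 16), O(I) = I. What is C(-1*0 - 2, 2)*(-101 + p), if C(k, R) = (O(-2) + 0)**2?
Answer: -7273/18 ≈ -404.06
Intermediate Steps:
C(k, R) = 4 (C(k, R) = (-2 + 0)**2 = (-2)**2 = 4)
p = -1/72 (p = 1/(-72) = -1/72 ≈ -0.013889)
C(-1*0 - 2, 2)*(-101 + p) = 4*(-101 - 1/72) = 4*(-7273/72) = -7273/18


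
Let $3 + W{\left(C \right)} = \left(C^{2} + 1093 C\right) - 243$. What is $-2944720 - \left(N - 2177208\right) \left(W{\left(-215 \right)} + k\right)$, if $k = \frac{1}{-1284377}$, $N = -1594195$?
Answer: $- \frac{915579002792704739}{1284377} \approx -7.1286 \cdot 10^{11}$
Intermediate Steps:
$W{\left(C \right)} = -246 + C^{2} + 1093 C$ ($W{\left(C \right)} = -3 - \left(243 - C^{2} - 1093 C\right) = -3 + \left(-243 + C^{2} + 1093 C\right) = -246 + C^{2} + 1093 C$)
$k = - \frac{1}{1284377} \approx -7.7859 \cdot 10^{-7}$
$-2944720 - \left(N - 2177208\right) \left(W{\left(-215 \right)} + k\right) = -2944720 - \left(-1594195 - 2177208\right) \left(\left(-246 + \left(-215\right)^{2} + 1093 \left(-215\right)\right) - \frac{1}{1284377}\right) = -2944720 - - 3771403 \left(\left(-246 + 46225 - 234995\right) - \frac{1}{1284377}\right) = -2944720 - - 3771403 \left(-189016 - \frac{1}{1284377}\right) = -2944720 - \left(-3771403\right) \left(- \frac{242767803033}{1284377}\right) = -2944720 - \frac{915575220662065299}{1284377} = - \frac{915579002792704739}{1284377}$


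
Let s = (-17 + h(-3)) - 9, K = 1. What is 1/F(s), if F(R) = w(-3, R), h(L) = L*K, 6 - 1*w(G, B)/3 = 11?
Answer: -1/15 ≈ -0.066667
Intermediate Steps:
w(G, B) = -15 (w(G, B) = 18 - 3*11 = 18 - 33 = -15)
h(L) = L (h(L) = L*1 = L)
s = -29 (s = (-17 - 3) - 9 = -20 - 9 = -29)
F(R) = -15
1/F(s) = 1/(-15) = -1/15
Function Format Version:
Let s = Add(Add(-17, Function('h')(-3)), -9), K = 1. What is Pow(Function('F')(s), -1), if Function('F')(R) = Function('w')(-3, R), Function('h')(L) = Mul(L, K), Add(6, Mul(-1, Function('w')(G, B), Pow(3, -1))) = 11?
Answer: Rational(-1, 15) ≈ -0.066667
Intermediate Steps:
Function('w')(G, B) = -15 (Function('w')(G, B) = Add(18, Mul(-3, 11)) = Add(18, -33) = -15)
Function('h')(L) = L (Function('h')(L) = Mul(L, 1) = L)
s = -29 (s = Add(Add(-17, -3), -9) = Add(-20, -9) = -29)
Function('F')(R) = -15
Pow(Function('F')(s), -1) = Pow(-15, -1) = Rational(-1, 15)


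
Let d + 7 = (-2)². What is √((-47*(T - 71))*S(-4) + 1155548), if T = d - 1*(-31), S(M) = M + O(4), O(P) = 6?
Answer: √1159590 ≈ 1076.8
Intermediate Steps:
d = -3 (d = -7 + (-2)² = -7 + 4 = -3)
S(M) = 6 + M (S(M) = M + 6 = 6 + M)
T = 28 (T = -3 - 1*(-31) = -3 + 31 = 28)
√((-47*(T - 71))*S(-4) + 1155548) = √((-47*(28 - 71))*(6 - 4) + 1155548) = √(-47*(-43)*2 + 1155548) = √(2021*2 + 1155548) = √(4042 + 1155548) = √1159590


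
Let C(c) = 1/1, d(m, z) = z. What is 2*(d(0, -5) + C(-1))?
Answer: -8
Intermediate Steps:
C(c) = 1
2*(d(0, -5) + C(-1)) = 2*(-5 + 1) = 2*(-4) = -8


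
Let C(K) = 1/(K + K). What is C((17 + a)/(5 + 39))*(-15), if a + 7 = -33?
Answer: 330/23 ≈ 14.348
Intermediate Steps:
a = -40 (a = -7 - 33 = -40)
C(K) = 1/(2*K)
C((17 + a)/(5 + 39))*(-15) = (1/(2*(((17 - 40)/(5 + 39)))))*(-15) = (1/(2*((-23/44))))*(-15) = (1/(2*((-23*1/44))))*(-15) = (1/(2*(-23/44)))*(-15) = ((½)*(-44/23))*(-15) = -22/23*(-15) = 330/23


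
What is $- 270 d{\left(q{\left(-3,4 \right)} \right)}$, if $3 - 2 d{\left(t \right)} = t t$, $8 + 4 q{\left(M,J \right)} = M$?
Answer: $\frac{9855}{16} \approx 615.94$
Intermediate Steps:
$q{\left(M,J \right)} = -2 + \frac{M}{4}$
$d{\left(t \right)} = \frac{3}{2} - \frac{t^{2}}{2}$ ($d{\left(t \right)} = \frac{3}{2} - \frac{t t}{2} = \frac{3}{2} - \frac{t^{2}}{2}$)
$- 270 d{\left(q{\left(-3,4 \right)} \right)} = - 270 \left(\frac{3}{2} - \frac{\left(-2 + \frac{1}{4} \left(-3\right)\right)^{2}}{2}\right) = - 270 \left(\frac{3}{2} - \frac{\left(-2 - \frac{3}{4}\right)^{2}}{2}\right) = - 270 \left(\frac{3}{2} - \frac{\left(- \frac{11}{4}\right)^{2}}{2}\right) = - 270 \left(\frac{3}{2} - \frac{121}{32}\right) = \left(-270\right) \left(- \frac{73}{32}\right) = \frac{9855}{16}$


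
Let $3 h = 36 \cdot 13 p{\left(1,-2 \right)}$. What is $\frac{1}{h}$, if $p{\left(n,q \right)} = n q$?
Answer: $- \frac{1}{312} \approx -0.0032051$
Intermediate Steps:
$h = -312$ ($h = \frac{36 \cdot 13 \cdot 1 \left(-2\right)}{3} = \frac{468 \left(-2\right)}{3} = \frac{1}{3} \left(-936\right) = -312$)
$\frac{1}{h} = \frac{1}{-312} = - \frac{1}{312}$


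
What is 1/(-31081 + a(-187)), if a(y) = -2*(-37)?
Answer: -1/31007 ≈ -3.2251e-5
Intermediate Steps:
a(y) = 74
1/(-31081 + a(-187)) = 1/(-31081 + 74) = 1/(-31007) = -1/31007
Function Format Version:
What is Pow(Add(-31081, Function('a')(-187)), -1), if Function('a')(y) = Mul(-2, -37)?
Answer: Rational(-1, 31007) ≈ -3.2251e-5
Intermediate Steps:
Function('a')(y) = 74
Pow(Add(-31081, Function('a')(-187)), -1) = Pow(Add(-31081, 74), -1) = Pow(-31007, -1) = Rational(-1, 31007)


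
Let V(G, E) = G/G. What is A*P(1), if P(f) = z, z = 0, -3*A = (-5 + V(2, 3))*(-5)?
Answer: 0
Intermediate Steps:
V(G, E) = 1
A = -20/3 (A = -(-5 + 1)*(-5)/3 = -(-4)*(-5)/3 = -1/3*20 = -20/3 ≈ -6.6667)
P(f) = 0
A*P(1) = -20/3*0 = 0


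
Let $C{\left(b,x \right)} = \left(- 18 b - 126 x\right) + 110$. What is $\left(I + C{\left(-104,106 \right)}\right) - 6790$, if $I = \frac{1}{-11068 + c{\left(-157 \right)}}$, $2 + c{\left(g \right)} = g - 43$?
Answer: $- \frac{204708281}{11270} \approx -18164.0$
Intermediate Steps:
$C{\left(b,x \right)} = 110 - 126 x - 18 b$ ($C{\left(b,x \right)} = \left(- 126 x - 18 b\right) + 110 = 110 - 126 x - 18 b$)
$c{\left(g \right)} = -45 + g$ ($c{\left(g \right)} = -2 + \left(g - 43\right) = -2 + \left(-43 + g\right) = -45 + g$)
$I = - \frac{1}{11270}$ ($I = \frac{1}{-11068 - 202} = \frac{1}{-11270} = - \frac{1}{11270} \approx -8.8731 \cdot 10^{-5}$)
$\left(I + C{\left(-104,106 \right)}\right) - 6790 = \left(- \frac{1}{11270} - 11374\right) - 6790 = - \frac{128184981}{11270} - 6790 = - \frac{204708281}{11270}$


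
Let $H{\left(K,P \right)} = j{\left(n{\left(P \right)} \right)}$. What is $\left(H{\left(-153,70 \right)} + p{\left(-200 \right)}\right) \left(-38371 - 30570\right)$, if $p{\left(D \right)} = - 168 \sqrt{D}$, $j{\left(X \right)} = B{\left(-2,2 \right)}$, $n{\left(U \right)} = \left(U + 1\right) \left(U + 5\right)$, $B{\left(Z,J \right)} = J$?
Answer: $-137882 + 115820880 i \sqrt{2} \approx -1.3788 \cdot 10^{5} + 1.638 \cdot 10^{8} i$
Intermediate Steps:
$n{\left(U \right)} = \left(1 + U\right) \left(5 + U\right)$
$j{\left(X \right)} = 2$
$H{\left(K,P \right)} = 2$
$\left(H{\left(-153,70 \right)} + p{\left(-200 \right)}\right) \left(-38371 - 30570\right) = \left(2 - 168 \sqrt{-200}\right) \left(-38371 - 30570\right) = \left(2 - 168 \cdot 10 i \sqrt{2}\right) \left(-68941\right) = \left(2 - 1680 i \sqrt{2}\right) \left(-68941\right) = -137882 + 115820880 i \sqrt{2}$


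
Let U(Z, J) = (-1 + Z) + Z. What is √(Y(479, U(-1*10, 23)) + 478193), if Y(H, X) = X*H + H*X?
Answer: 5*√18323 ≈ 676.81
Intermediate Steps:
U(Z, J) = -1 + 2*Z
Y(H, X) = 2*H*X (Y(H, X) = H*X + H*X = 2*H*X)
√(Y(479, U(-1*10, 23)) + 478193) = √(2*479*(-1 + 2*(-1*10)) + 478193) = √(2*479*(-1 + 2*(-10)) + 478193) = √(2*479*(-1 - 20) + 478193) = √(2*479*(-21) + 478193) = √(-20118 + 478193) = √458075 = 5*√18323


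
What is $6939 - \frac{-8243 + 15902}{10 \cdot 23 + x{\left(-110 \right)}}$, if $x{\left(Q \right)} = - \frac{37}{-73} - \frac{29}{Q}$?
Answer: $\frac{556394301}{80569} \approx 6905.8$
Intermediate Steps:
$x{\left(Q \right)} = \frac{37}{73} - \frac{29}{Q}$ ($x{\left(Q \right)} = \left(-37\right) \left(- \frac{1}{73}\right) - \frac{29}{Q} = \frac{37}{73} - \frac{29}{Q}$)
$6939 - \frac{-8243 + 15902}{10 \cdot 23 + x{\left(-110 \right)}} = 6939 - \frac{-8243 + 15902}{10 \cdot 23 + \left(\frac{37}{73} - \frac{29}{-110}\right)} = 6939 - \frac{7659}{230 + \left(\frac{37}{73} - - \frac{29}{110}\right)} = 6939 - \frac{7659}{230 + \left(\frac{37}{73} + \frac{29}{110}\right)} = 6939 - \frac{7659}{230 + \frac{6187}{8030}} = 6939 - \frac{7659}{\frac{1853087}{8030}} = 6939 - 7659 \cdot \frac{8030}{1853087} = 6939 - \frac{2673990}{80569} = \frac{556394301}{80569}$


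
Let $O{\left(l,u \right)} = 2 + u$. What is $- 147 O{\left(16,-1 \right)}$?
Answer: $-147$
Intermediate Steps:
$- 147 O{\left(16,-1 \right)} = - 147 \left(2 - 1\right) = \left(-147\right) 1 = -147$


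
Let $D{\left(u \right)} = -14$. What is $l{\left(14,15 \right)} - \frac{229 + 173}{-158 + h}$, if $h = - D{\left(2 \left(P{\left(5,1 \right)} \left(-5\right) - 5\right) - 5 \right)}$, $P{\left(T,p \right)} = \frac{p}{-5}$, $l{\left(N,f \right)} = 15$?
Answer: $\frac{427}{24} \approx 17.792$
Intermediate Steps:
$P{\left(T,p \right)} = - \frac{p}{5}$ ($P{\left(T,p \right)} = p \left(- \frac{1}{5}\right) = - \frac{p}{5}$)
$h = 14$ ($h = \left(-1\right) \left(-14\right) = 14$)
$l{\left(14,15 \right)} - \frac{229 + 173}{-158 + h} = 15 - \frac{229 + 173}{-158 + 14} = 15 - \frac{402}{-144} = 15 - 402 \left(- \frac{1}{144}\right) = 15 - - \frac{67}{24} = 15 + \frac{67}{24} = \frac{427}{24}$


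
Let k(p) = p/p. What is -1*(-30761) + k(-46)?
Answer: 30762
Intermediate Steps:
k(p) = 1
-1*(-30761) + k(-46) = -1*(-30761) + 1 = 30761 + 1 = 30762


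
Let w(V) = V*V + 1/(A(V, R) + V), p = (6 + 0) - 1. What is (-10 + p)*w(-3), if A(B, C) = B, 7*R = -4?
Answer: -265/6 ≈ -44.167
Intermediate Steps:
R = -4/7 (R = (⅐)*(-4) = -4/7 ≈ -0.57143)
p = 5 (p = 6 - 1 = 5)
w(V) = V² + 1/(2*V) (w(V) = V*V + 1/(V + V) = V² + 1/(2*V))
(-10 + p)*w(-3) = (-10 + 5)*((½ + (-3)³)/(-3)) = -(-5)*(½ - 27)/3 = -(-5)*(-53)/(3*2) = -5*53/6 = -265/6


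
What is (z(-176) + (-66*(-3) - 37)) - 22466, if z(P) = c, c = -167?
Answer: -22472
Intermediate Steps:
z(P) = -167
(z(-176) + (-66*(-3) - 37)) - 22466 = (-167 + (-66*(-3) - 37)) - 22466 = (-167 + (198 - 37)) - 22466 = (-167 + 161) - 22466 = -6 - 22466 = -22472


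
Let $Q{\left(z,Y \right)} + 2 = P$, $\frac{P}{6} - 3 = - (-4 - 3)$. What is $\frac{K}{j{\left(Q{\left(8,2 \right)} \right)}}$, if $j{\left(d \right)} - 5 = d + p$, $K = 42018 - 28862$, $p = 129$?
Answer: $\frac{3289}{48} \approx 68.521$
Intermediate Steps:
$K = 13156$
$P = 60$ ($P = 18 + 6 \left(- (-4 - 3)\right) = 18 + 6 \left(\left(-1\right) \left(-7\right)\right) = 18 + 6 \cdot 7 = 18 + 42 = 60$)
$Q{\left(z,Y \right)} = 58$ ($Q{\left(z,Y \right)} = -2 + 60 = 58$)
$j{\left(d \right)} = 134 + d$ ($j{\left(d \right)} = 5 + \left(d + 129\right) = 5 + \left(129 + d\right) = 134 + d$)
$\frac{K}{j{\left(Q{\left(8,2 \right)} \right)}} = \frac{13156}{134 + 58} = \frac{13156}{192} = 13156 \cdot \frac{1}{192} = \frac{3289}{48}$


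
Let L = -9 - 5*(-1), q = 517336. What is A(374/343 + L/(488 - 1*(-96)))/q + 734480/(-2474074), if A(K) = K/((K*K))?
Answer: -5154397021790077/17362537155096876 ≈ -0.29687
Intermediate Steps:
L = -4 (L = -9 + 5 = -4)
A(K) = 1/K (A(K) = K/(K²) = K/K² = 1/K)
A(374/343 + L/(488 - 1*(-96)))/q + 734480/(-2474074) = 1/((374/343 - 4/(488 - 1*(-96)))*517336) + 734480/(-2474074) = (1/517336)/(374*(1/343) - 4/(488 + 96)) + 734480*(-1/2474074) = (1/517336)/(374/343 - 4/584) - 367240/1237037 = (1/517336)/(374/343 - 4*1/584) - 367240/1237037 = (1/517336)/(374/343 - 1/146) - 367240/1237037 = (1/517336)/(54261/50078) - 367240/1237037 = (50078/54261)*(1/517336) - 367240/1237037 = 25039/14035584348 - 367240/1237037 = -5154397021790077/17362537155096876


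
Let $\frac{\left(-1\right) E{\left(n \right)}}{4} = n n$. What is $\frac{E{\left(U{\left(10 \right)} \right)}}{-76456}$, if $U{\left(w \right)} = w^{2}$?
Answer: $\frac{5000}{9557} \approx 0.52318$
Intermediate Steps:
$E{\left(n \right)} = - 4 n^{2}$ ($E{\left(n \right)} = - 4 n n = - 4 n^{2}$)
$\frac{E{\left(U{\left(10 \right)} \right)}}{-76456} = \frac{\left(-4\right) \left(10^{2}\right)^{2}}{-76456} = - 4 \cdot 100^{2} \left(- \frac{1}{76456}\right) = \left(-4\right) 10000 \left(- \frac{1}{76456}\right) = \left(-40000\right) \left(- \frac{1}{76456}\right) = \frac{5000}{9557}$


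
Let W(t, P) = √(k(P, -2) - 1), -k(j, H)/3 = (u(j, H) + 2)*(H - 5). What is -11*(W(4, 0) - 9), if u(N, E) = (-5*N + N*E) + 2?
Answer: 99 - 11*√83 ≈ -1.2148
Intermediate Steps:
u(N, E) = 2 - 5*N + E*N (u(N, E) = (-5*N + E*N) + 2 = 2 - 5*N + E*N)
k(j, H) = -3*(-5 + H)*(4 - 5*j + H*j) (k(j, H) = -3*((2 - 5*j + H*j) + 2)*(H - 5) = -3*(4 - 5*j + H*j)*(-5 + H) = -3*(-5 + H)*(4 - 5*j + H*j))
W(t, P) = √(83 - 147*P) (W(t, P) = √((60 - 75*P - 12*(-2) - 3*P*(-2)² + 30*(-2)*P) - 1) = √((60 - 75*P + 24 - 3*P*4 - 60*P) - 1) = √((60 - 75*P + 24 - 12*P - 60*P) - 1) = √((84 - 147*P) - 1) = √(83 - 147*P))
-11*(W(4, 0) - 9) = -11*(√(83 - 147*0) - 9) = -11*(√(83 + 0) - 9) = -11*(√83 - 9) = -11*(-9 + √83) = 99 - 11*√83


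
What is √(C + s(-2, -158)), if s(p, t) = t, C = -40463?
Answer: 7*I*√829 ≈ 201.55*I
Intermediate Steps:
√(C + s(-2, -158)) = √(-40463 - 158) = √(-40621) = 7*I*√829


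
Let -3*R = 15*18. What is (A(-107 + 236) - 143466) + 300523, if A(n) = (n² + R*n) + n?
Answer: 162217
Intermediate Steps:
R = -90 (R = -5*18 = -⅓*270 = -90)
A(n) = n² - 89*n (A(n) = (n² - 90*n) + n = n² - 89*n)
(A(-107 + 236) - 143466) + 300523 = ((-107 + 236)*(-89 + (-107 + 236)) - 143466) + 300523 = (129*(-89 + 129) - 143466) + 300523 = (129*40 - 143466) + 300523 = (5160 - 143466) + 300523 = -138306 + 300523 = 162217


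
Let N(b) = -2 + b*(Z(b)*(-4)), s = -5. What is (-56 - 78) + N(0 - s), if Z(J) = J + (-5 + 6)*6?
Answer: -356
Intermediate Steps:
Z(J) = 6 + J (Z(J) = J + 1*6 = J + 6 = 6 + J)
N(b) = -2 + b*(-24 - 4*b) (N(b) = -2 + b*((6 + b)*(-4)) = -2 + b*(-24 - 4*b))
(-56 - 78) + N(0 - s) = (-56 - 78) + (-2 - 4*(0 - 1*(-5))*(6 + (0 - 1*(-5)))) = -134 + (-2 - 4*(0 + 5)*(6 + (0 + 5))) = -134 + (-2 - 4*5*(6 + 5)) = -134 + (-2 - 4*5*11) = -134 + (-2 - 220) = -134 - 222 = -356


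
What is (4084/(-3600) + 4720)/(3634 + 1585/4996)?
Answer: 5304476771/4085336025 ≈ 1.2984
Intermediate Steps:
(4084/(-3600) + 4720)/(3634 + 1585/4996) = (4084*(-1/3600) + 4720)/(3634 + 1585*(1/4996)) = (-1021/900 + 4720)/(3634 + 1585/4996) = 4246979/(900*(18157049/4996)) = (4246979/900)*(4996/18157049) = 5304476771/4085336025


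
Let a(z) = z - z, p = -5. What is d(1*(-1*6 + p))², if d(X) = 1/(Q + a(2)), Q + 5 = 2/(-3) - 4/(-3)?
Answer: 9/169 ≈ 0.053254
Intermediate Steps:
Q = -13/3 (Q = -5 + (2/(-3) - 4/(-3)) = -5 + (2*(-⅓) - 4*(-⅓)) = -5 + (-⅔ + 4/3) = -5 + ⅔ = -13/3 ≈ -4.3333)
a(z) = 0
d(X) = -3/13 (d(X) = 1/(-13/3 + 0) = 1/(-13/3) = -3/13)
d(1*(-1*6 + p))² = (-3/13)² = 9/169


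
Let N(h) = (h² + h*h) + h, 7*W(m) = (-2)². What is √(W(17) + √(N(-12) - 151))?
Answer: √(28 + 245*√5)/7 ≈ 3.4281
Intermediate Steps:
W(m) = 4/7 (W(m) = (⅐)*(-2)² = (⅐)*4 = 4/7)
N(h) = h + 2*h² (N(h) = (h² + h²) + h = 2*h² + h = h + 2*h²)
√(W(17) + √(N(-12) - 151)) = √(4/7 + √(-12*(1 + 2*(-12)) - 151)) = √(4/7 + √(-12*(1 - 24) - 151)) = √(4/7 + √(-12*(-23) - 151)) = √(4/7 + √(276 - 151)) = √(4/7 + √125) = √(4/7 + 5*√5)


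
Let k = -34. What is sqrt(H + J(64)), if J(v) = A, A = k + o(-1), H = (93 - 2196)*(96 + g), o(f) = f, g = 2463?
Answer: 2*I*sqrt(1345403) ≈ 2319.8*I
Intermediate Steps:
H = -5381577 (H = (93 - 2196)*(96 + 2463) = -2103*2559 = -5381577)
A = -35 (A = -34 - 1 = -35)
J(v) = -35
sqrt(H + J(64)) = sqrt(-5381577 - 35) = sqrt(-5381612) = 2*I*sqrt(1345403)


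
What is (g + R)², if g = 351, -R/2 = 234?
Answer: 13689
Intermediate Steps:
R = -468 (R = -2*234 = -468)
(g + R)² = (351 - 468)² = (-117)² = 13689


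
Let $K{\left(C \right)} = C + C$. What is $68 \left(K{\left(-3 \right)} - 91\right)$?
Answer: $-6596$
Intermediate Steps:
$K{\left(C \right)} = 2 C$
$68 \left(K{\left(-3 \right)} - 91\right) = 68 \left(2 \left(-3\right) - 91\right) = 68 \left(-6 - 91\right) = 68 \left(-97\right) = -6596$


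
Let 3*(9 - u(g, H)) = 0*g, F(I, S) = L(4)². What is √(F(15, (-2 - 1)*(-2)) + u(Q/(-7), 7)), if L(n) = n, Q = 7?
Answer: 5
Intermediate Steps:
F(I, S) = 16 (F(I, S) = 4² = 16)
u(g, H) = 9 (u(g, H) = 9 - 0*g = 9 - ⅓*0 = 9 + 0 = 9)
√(F(15, (-2 - 1)*(-2)) + u(Q/(-7), 7)) = √(16 + 9) = √25 = 5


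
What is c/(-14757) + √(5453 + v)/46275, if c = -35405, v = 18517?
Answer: 35405/14757 + √23970/46275 ≈ 2.4025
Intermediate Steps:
c/(-14757) + √(5453 + v)/46275 = -35405/(-14757) + √(5453 + 18517)/46275 = -35405*(-1/14757) + √23970*(1/46275) = 35405/14757 + √23970/46275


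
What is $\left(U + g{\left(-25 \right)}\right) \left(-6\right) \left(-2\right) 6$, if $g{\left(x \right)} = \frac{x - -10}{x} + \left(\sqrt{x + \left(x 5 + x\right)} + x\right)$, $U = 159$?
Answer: $\frac{48456}{5} + 360 i \sqrt{7} \approx 9691.2 + 952.47 i$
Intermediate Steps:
$g{\left(x \right)} = x + \sqrt{7} \sqrt{x} + \frac{10 + x}{x}$ ($g{\left(x \right)} = \frac{x + 10}{x} + \left(\sqrt{x + \left(5 x + x\right)} + x\right) = \frac{10 + x}{x} + \left(\sqrt{x + 6 x} + x\right) = \frac{10 + x}{x} + \left(\sqrt{7 x} + x\right) = \frac{10 + x}{x} + \left(\sqrt{7} \sqrt{x} + x\right) = \frac{10 + x}{x} + \left(x + \sqrt{7} \sqrt{x}\right) = x + \sqrt{7} \sqrt{x} + \frac{10 + x}{x}$)
$\left(U + g{\left(-25 \right)}\right) \left(-6\right) \left(-2\right) 6 = \left(159 + \left(1 - 25 + \frac{10}{-25} + \sqrt{7} \sqrt{-25}\right)\right) \left(-6\right) \left(-2\right) 6 = \left(159 + \left(1 - 25 + 10 \left(- \frac{1}{25}\right) + \sqrt{7} \cdot 5 i\right)\right) 12 \cdot 6 = \left(159 + \left(1 - 25 - \frac{2}{5} + 5 i \sqrt{7}\right)\right) 72 = \left(159 - \left(\frac{122}{5} - 5 i \sqrt{7}\right)\right) 72 = \left(\frac{673}{5} + 5 i \sqrt{7}\right) 72 = \frac{48456}{5} + 360 i \sqrt{7}$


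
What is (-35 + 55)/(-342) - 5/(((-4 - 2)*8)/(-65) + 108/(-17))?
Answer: 294245/353628 ≈ 0.83208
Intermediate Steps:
(-35 + 55)/(-342) - 5/(((-4 - 2)*8)/(-65) + 108/(-17)) = 20*(-1/342) - 5/(-6*8*(-1/65) + 108*(-1/17)) = -10/171 - 5/(-48*(-1/65) - 108/17) = -10/171 - 5/(48/65 - 108/17) = -10/171 - 5/(-6204/1105) = -10/171 - 5*(-1105/6204) = -10/171 + 5525/6204 = 294245/353628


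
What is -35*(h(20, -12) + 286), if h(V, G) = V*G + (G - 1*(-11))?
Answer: -1575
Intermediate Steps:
h(V, G) = 11 + G + G*V (h(V, G) = G*V + (G + 11) = G*V + (11 + G) = 11 + G + G*V)
-35*(h(20, -12) + 286) = -35*((11 - 12 - 12*20) + 286) = -35*((11 - 12 - 240) + 286) = -35*(-241 + 286) = -35*45 = -1575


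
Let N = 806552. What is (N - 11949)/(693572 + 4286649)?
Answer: 794603/4980221 ≈ 0.15955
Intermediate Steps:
(N - 11949)/(693572 + 4286649) = (806552 - 11949)/(693572 + 4286649) = 794603/4980221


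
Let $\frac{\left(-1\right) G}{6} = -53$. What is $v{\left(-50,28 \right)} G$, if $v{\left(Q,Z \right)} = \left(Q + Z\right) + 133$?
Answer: $35298$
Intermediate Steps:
$v{\left(Q,Z \right)} = 133 + Q + Z$
$G = 318$ ($G = \left(-6\right) \left(-53\right) = 318$)
$v{\left(-50,28 \right)} G = \left(133 - 50 + 28\right) 318 = 111 \cdot 318 = 35298$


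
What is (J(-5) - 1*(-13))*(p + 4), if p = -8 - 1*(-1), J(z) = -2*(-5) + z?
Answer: -54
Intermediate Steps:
J(z) = 10 + z
p = -7 (p = -8 + 1 = -7)
(J(-5) - 1*(-13))*(p + 4) = ((10 - 5) - 1*(-13))*(-7 + 4) = (5 + 13)*(-3) = 18*(-3) = -54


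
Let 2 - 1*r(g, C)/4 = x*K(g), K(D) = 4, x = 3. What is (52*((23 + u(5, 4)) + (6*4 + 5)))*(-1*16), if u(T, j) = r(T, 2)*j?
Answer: 89856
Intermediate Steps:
r(g, C) = -40 (r(g, C) = 8 - 12*4 = 8 - 4*12 = 8 - 48 = -40)
u(T, j) = -40*j
(52*((23 + u(5, 4)) + (6*4 + 5)))*(-1*16) = (52*((23 - 40*4) + (6*4 + 5)))*(-1*16) = (52*((23 - 160) + (24 + 5)))*(-16) = (52*(-137 + 29))*(-16) = (52*(-108))*(-16) = -5616*(-16) = 89856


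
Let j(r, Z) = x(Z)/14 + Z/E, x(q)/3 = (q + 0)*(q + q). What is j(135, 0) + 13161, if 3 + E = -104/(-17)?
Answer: 13161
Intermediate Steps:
E = 53/17 (E = -3 - 104/(-17) = -3 - 104*(-1/17) = -3 + 104/17 = 53/17 ≈ 3.1176)
x(q) = 6*q² (x(q) = 3*((q + 0)*(q + q)) = 3*(q*(2*q)) = 3*(2*q²) = 6*q²)
j(r, Z) = 3*Z²/7 + 17*Z/53 (j(r, Z) = (6*Z²)/14 + Z/(53/17) = (6*Z²)*(1/14) + Z*(17/53) = 3*Z²/7 + 17*Z/53)
j(135, 0) + 13161 = (1/371)*0*(119 + 159*0) + 13161 = (1/371)*0*(119 + 0) + 13161 = (1/371)*0*119 + 13161 = 0 + 13161 = 13161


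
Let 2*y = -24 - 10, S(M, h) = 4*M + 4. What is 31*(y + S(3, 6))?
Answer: -31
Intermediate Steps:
S(M, h) = 4 + 4*M
y = -17 (y = (-24 - 10)/2 = (½)*(-34) = -17)
31*(y + S(3, 6)) = 31*(-17 + (4 + 4*3)) = 31*(-17 + (4 + 12)) = 31*(-17 + 16) = 31*(-1) = -31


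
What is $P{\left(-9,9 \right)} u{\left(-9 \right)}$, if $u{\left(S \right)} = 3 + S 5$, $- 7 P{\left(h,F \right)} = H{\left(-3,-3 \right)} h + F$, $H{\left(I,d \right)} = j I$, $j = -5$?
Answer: $-756$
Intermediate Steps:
$H{\left(I,d \right)} = - 5 I$
$P{\left(h,F \right)} = - \frac{15 h}{7} - \frac{F}{7}$ ($P{\left(h,F \right)} = - \frac{\left(-5\right) \left(-3\right) h + F}{7} = - \frac{15 h + F}{7} = - \frac{F + 15 h}{7} = - \frac{15 h}{7} - \frac{F}{7}$)
$u{\left(S \right)} = 3 + 5 S$
$P{\left(-9,9 \right)} u{\left(-9 \right)} = \left(\left(- \frac{15}{7}\right) \left(-9\right) - \frac{9}{7}\right) \left(3 + 5 \left(-9\right)\right) = \left(\frac{135}{7} - \frac{9}{7}\right) \left(3 - 45\right) = 18 \left(-42\right) = -756$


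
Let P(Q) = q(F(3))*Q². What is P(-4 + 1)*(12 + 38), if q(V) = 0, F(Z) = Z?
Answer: 0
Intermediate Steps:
P(Q) = 0 (P(Q) = 0*Q² = 0)
P(-4 + 1)*(12 + 38) = 0*(12 + 38) = 0*50 = 0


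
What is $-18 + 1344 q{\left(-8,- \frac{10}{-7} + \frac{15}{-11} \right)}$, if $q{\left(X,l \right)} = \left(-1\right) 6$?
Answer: $-8082$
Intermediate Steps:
$q{\left(X,l \right)} = -6$
$-18 + 1344 q{\left(-8,- \frac{10}{-7} + \frac{15}{-11} \right)} = -18 + 1344 \left(-6\right) = -18 - 8064 = -8082$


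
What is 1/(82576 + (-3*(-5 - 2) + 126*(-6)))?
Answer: 1/81841 ≈ 1.2219e-5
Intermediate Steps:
1/(82576 + (-3*(-5 - 2) + 126*(-6))) = 1/(82576 + (-3*(-7) - 756)) = 1/(82576 + (21 - 756)) = 1/(82576 - 735) = 1/81841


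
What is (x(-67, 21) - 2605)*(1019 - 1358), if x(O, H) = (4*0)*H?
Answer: 883095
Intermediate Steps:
x(O, H) = 0 (x(O, H) = 0*H = 0)
(x(-67, 21) - 2605)*(1019 - 1358) = (0 - 2605)*(1019 - 1358) = -2605*(-339) = 883095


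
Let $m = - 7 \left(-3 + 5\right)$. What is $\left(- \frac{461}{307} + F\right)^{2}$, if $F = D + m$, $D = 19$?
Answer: $\frac{1153476}{94249} \approx 12.239$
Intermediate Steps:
$m = -14$ ($m = \left(-7\right) 2 = -14$)
$F = 5$ ($F = 19 - 14 = 5$)
$\left(- \frac{461}{307} + F\right)^{2} = \left(- \frac{461}{307} + 5\right)^{2} = \left(\frac{1074}{307}\right)^{2} = \frac{1153476}{94249}$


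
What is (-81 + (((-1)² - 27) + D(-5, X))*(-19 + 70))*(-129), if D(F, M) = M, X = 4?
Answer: 155187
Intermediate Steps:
(-81 + (((-1)² - 27) + D(-5, X))*(-19 + 70))*(-129) = (-81 + (((-1)² - 27) + 4)*(-19 + 70))*(-129) = (-81 + ((1 - 27) + 4)*51)*(-129) = (-81 + (-26 + 4)*51)*(-129) = (-81 - 22*51)*(-129) = (-81 - 1122)*(-129) = -1203*(-129) = 155187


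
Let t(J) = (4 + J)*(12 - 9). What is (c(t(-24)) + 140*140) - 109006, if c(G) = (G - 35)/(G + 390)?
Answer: -5900815/66 ≈ -89406.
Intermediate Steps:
t(J) = 12 + 3*J (t(J) = (4 + J)*3 = 12 + 3*J)
c(G) = (-35 + G)/(390 + G)
(c(t(-24)) + 140*140) - 109006 = ((-35 + (12 + 3*(-24)))/(390 + (12 + 3*(-24))) + 140*140) - 109006 = ((-35 + (12 - 72))/(390 + (12 - 72)) + 19600) - 109006 = ((-35 - 60)/(390 - 60) + 19600) - 109006 = (-95/330 + 19600) - 109006 = ((1/330)*(-95) + 19600) - 109006 = (-19/66 + 19600) - 109006 = 1293581/66 - 109006 = -5900815/66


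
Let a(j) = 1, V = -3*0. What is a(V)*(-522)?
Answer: -522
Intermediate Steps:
V = 0
a(V)*(-522) = 1*(-522) = -522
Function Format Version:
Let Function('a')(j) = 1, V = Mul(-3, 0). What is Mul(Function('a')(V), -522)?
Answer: -522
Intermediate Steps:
V = 0
Mul(Function('a')(V), -522) = Mul(1, -522) = -522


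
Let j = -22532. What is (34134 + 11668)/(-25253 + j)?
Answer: -45802/47785 ≈ -0.95850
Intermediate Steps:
(34134 + 11668)/(-25253 + j) = (34134 + 11668)/(-25253 - 22532) = 45802/(-47785) = 45802*(-1/47785) = -45802/47785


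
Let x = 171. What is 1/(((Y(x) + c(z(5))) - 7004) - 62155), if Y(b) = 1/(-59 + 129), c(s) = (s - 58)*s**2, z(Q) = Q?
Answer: -70/4933879 ≈ -1.4188e-5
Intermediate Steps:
c(s) = s**2*(-58 + s) (c(s) = (-58 + s)*s**2 = s**2*(-58 + s))
Y(b) = 1/70
1/(((Y(x) + c(z(5))) - 7004) - 62155) = 1/(((1/70 + 5**2*(-58 + 5)) - 7004) - 62155) = 1/(((1/70 + 25*(-53)) - 7004) - 62155) = 1/(((1/70 - 1325) - 7004) - 62155) = 1/((-92749/70 - 7004) - 62155) = 1/(-583029/70 - 62155) = 1/(-4933879/70) = -70/4933879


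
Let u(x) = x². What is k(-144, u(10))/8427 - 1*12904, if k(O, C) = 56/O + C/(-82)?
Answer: -80251603091/6219126 ≈ -12904.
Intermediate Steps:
k(O, C) = 56/O - C/82 (k(O, C) = 56/O + C*(-1/82) = 56/O - C/82)
k(-144, u(10))/8427 - 1*12904 = (56/(-144) - 1/82*10²)/8427 - 1*12904 = (56*(-1/144) - 1/82*100)*(1/8427) - 12904 = (-7/18 - 50/41)*(1/8427) - 12904 = -1187/738*1/8427 - 12904 = -1187/6219126 - 12904 = -80251603091/6219126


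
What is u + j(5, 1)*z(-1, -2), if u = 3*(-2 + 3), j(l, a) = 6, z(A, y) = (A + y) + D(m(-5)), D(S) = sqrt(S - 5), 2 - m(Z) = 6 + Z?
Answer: -15 + 12*I ≈ -15.0 + 12.0*I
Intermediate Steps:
m(Z) = -4 - Z (m(Z) = 2 - (6 + Z) = 2 + (-6 - Z) = -4 - Z)
D(S) = sqrt(-5 + S)
z(A, y) = A + y + 2*I (z(A, y) = (A + y) + sqrt(-5 + (-4 - 1*(-5))) = (A + y) + sqrt(-5 + (-4 + 5)) = (A + y) + sqrt(-5 + 1) = (A + y) + sqrt(-4) = (A + y) + 2*I = A + y + 2*I)
u = 3 (u = 3*1 = 3)
u + j(5, 1)*z(-1, -2) = 3 + 6*(-1 - 2 + 2*I) = 3 + 6*(-3 + 2*I) = 3 + (-18 + 12*I) = -15 + 12*I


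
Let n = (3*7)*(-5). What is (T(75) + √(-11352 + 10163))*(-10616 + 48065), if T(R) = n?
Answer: -3932145 + 37449*I*√1189 ≈ -3.9321e+6 + 1.2913e+6*I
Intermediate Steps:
n = -105 (n = 21*(-5) = -105)
T(R) = -105
(T(75) + √(-11352 + 10163))*(-10616 + 48065) = (-105 + √(-11352 + 10163))*(-10616 + 48065) = (-105 + √(-1189))*37449 = (-105 + I*√1189)*37449 = -3932145 + 37449*I*√1189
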